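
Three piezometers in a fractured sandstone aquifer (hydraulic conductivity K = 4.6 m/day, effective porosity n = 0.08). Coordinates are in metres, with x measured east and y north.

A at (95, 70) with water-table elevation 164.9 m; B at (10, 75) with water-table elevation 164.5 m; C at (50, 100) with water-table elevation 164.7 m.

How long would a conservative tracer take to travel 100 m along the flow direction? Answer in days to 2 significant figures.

Differences from A: to B (Δx, Δy, Δh) = (-85, 5, -0.4); to C = (-45, 30, -0.2).
Solve a·Δx + b·Δy = Δh: det = (-85)·30 − (-45)·5 = -2325.
∂h/∂x = [(-0.4)·30 − (-0.2)·5] / -2325 = +0.004731
∂h/∂y = [(-85)·(-0.2) − (-45)·(-0.4)] / -2325 = +0.0004301
|∇h| = √(0.004731² + 0.0004301²) = 0.004751
Seepage velocity v = K·i/n = 4.6 × 0.004751 / 0.08 = 0.2732 m/day.
t = 100 / 0.2732 = 366 days.

370 days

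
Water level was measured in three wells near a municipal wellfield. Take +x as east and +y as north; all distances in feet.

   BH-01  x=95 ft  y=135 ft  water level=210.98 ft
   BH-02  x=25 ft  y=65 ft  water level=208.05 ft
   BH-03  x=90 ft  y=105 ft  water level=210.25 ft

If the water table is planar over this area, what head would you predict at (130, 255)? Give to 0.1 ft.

Three-point gradient (reference BH-01): Δ to BH-02 = (-70, -70, -2.93), Δ to BH-03 = (-5, -30, -0.73).
∂h/∂x = +0.02103, ∂h/∂y = +0.02083 (det = 1750).
h(130, 255) = 210.98 + (+0.02103)·(35) + (+0.02083)·(120) = 210.98 +0.736 +2.499 = 214.215 ft.

214.2 ft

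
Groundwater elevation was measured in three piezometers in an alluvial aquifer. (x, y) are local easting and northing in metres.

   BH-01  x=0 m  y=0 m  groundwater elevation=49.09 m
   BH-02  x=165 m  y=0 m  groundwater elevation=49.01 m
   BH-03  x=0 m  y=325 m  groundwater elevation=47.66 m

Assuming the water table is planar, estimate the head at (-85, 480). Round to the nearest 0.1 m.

∂h/∂x = (49.01 − 49.09) / (165 − 0) = -0.0004848
∂h/∂y = (47.66 − 49.09) / (325 − 0) = -0.004400
h(-85, 480) = 49.09 + (-0.0004848)·(-85) + (-0.004400)·(480) = 49.09 +0.041 -2.112 = 47.019 m.

47.0 m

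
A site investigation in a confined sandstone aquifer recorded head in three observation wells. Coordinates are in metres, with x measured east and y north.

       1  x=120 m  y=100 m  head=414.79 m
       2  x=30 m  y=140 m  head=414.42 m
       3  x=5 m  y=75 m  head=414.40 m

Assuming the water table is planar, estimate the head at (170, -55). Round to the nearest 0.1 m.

Differences from 1: to 2 (Δx, Δy, Δh) = (-90, 40, -0.37); to 3 = (-115, -25, -0.39).
Solve a·Δx + b·Δy = Δh: det = (-90)·(-25) − (-115)·40 = 6850.
∂h/∂x = [(-0.37)·(-25) − (-0.39)·40] / 6850 = +0.003628
∂h/∂y = [(-90)·(-0.39) − (-115)·(-0.37)] / 6850 = -0.001088
h(170, -55) = 414.79 + (+0.003628)·(50) + (-0.001088)·(-155) = 414.79 +0.181 +0.169 = 415.140 m.

415.1 m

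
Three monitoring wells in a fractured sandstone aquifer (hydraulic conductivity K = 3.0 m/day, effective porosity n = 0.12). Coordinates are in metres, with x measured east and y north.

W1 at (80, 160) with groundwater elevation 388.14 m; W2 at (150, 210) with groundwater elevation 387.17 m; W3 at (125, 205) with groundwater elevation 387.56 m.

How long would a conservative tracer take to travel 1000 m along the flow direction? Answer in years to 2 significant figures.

Taking W1 as reference: W2−W1 = (70, 50, -0.97); W3−W1 = (45, 45, -0.58).
Determinant of the coordinate differences = 70·45 − 45·50 = 900.
∂h/∂x = [(-0.97)·45 − (-0.58)·50] / 900 = -0.01628
∂h/∂y = [70·(-0.58) − 45·(-0.97)] / 900 = +0.003389
|∇h| = √(-0.01628² + 0.003389²) = 0.01663
Seepage velocity v = K·i/n = 3.0 × 0.01663 / 0.12 = 0.4158 m/day.
t = 1000 / 0.4158 = 2405 days = 6.58 years.

6.6 years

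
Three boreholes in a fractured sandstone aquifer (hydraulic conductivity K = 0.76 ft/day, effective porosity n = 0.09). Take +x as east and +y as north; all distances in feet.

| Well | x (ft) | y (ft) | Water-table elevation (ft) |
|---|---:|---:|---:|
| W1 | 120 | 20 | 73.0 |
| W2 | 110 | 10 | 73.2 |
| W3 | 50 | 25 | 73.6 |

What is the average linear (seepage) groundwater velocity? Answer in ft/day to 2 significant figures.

Three-point gradient (reference W1): Δ to W2 = (-10, -10, +0.2), Δ to W3 = (-70, 5, +0.6).
∂h/∂x = -0.009333, ∂h/∂y = -0.01067 (det = -750).
|∇h| = √(-0.009333² + -0.01067²) = 0.01418
Seepage velocity v = K·i/n = 0.76 × 0.01418 / 0.09 = 0.1197 ft/day.

0.12 ft/day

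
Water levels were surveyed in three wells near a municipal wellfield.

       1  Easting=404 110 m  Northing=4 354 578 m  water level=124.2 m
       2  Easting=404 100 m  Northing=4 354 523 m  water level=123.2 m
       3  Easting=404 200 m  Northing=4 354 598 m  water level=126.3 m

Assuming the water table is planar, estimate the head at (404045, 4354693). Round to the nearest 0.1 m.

124.6 m

With h = a·x + b·y + c and 1 as origin, the differences give:
  (-10)·a + (-55)·b = -1.0
  90·a + 20·b = +2.1
Eliminate b (×20 and ×(-55), subtract): 4750·a = 95.50 → a = ∂h/∂x = +0.02011
Back-substitute: b = ∂h/∂y = +0.01453.
h(404045, 4354693) = 124.2 + (+0.02011)·(-65) + (+0.01453)·(115) = 124.2 -1.307 +1.671 = 124.564 m.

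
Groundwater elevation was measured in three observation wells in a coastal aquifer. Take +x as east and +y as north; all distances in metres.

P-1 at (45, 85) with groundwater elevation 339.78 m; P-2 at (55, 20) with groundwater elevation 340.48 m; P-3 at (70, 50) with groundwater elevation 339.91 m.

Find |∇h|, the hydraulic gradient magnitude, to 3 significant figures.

Differences from P-1: to P-2 (Δx, Δy, Δh) = (10, -65, +0.70); to P-3 = (25, -35, +0.13).
Determinant of the coordinate differences = 10·(-35) − 25·(-65) = 1275.
∂h/∂x = [(+0.70)·(-35) − (+0.13)·(-65)] / 1275 = -0.01259
∂h/∂y = [10·(+0.13) − 25·(+0.70)] / 1275 = -0.01271
|∇h| = √(-0.01259² + -0.01271²) = 0.01789

0.0179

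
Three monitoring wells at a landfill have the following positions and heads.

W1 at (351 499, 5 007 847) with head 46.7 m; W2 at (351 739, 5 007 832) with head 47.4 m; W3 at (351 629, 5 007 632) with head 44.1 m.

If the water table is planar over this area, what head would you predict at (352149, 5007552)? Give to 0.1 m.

Taking W1 as reference: W2−W1 = (240, -15, +0.7); W3−W1 = (130, -215, -2.6).
Solve a·Δx + b·Δy = Δh: det = 240·(-215) − 130·(-15) = -49650.
∂h/∂x = [(+0.7)·(-215) − (-2.6)·(-15)] / -49650 = +0.003817
∂h/∂y = [240·(-2.6) − 130·(+0.7)] / -49650 = +0.01440
h(352149, 5007552) = 46.7 + (+0.003817)·(650) + (+0.01440)·(-295) = 46.7 +2.481 -4.248 = 44.933 m.

44.9 m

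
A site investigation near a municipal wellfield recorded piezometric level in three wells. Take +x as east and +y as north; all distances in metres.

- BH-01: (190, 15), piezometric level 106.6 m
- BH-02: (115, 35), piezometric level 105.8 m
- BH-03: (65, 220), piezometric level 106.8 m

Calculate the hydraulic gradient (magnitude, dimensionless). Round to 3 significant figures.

Differences from BH-01: to BH-02 (Δx, Δy, Δh) = (-75, 20, -0.8); to BH-03 = (-125, 205, +0.2).
Solve a·Δx + b·Δy = Δh: det = (-75)·205 − (-125)·20 = -12875.
∂h/∂x = [(-0.8)·205 − (+0.2)·20] / -12875 = +0.01305
∂h/∂y = [(-75)·(+0.2) − (-125)·(-0.8)] / -12875 = +0.008932
|∇h| = √(0.01305² + 0.008932²) = 0.01581

0.0158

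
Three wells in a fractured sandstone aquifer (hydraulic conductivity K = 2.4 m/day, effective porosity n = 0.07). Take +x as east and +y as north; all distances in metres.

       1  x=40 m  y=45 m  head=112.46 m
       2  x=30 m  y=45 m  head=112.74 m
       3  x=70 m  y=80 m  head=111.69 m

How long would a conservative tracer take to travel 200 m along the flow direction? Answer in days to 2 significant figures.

Taking 1 as reference: 2−1 = (-10, 0, +0.28); 3−1 = (30, 35, -0.77).
Solve a·Δx + b·Δy = Δh: det = (-10)·35 − 30·0 = -350.
∂h/∂x = [(+0.28)·35 − (-0.77)·0] / -350 = -0.02800
∂h/∂y = [(-10)·(-0.77) − 30·(+0.28)] / -350 = +0.002000
|∇h| = √(-0.02800² + 0.002000²) = 0.02807
Seepage velocity v = K·i/n = 2.4 × 0.02807 / 0.07 = 0.9624 m/day.
t = 200 / 0.9624 = 207.8 days.

210 days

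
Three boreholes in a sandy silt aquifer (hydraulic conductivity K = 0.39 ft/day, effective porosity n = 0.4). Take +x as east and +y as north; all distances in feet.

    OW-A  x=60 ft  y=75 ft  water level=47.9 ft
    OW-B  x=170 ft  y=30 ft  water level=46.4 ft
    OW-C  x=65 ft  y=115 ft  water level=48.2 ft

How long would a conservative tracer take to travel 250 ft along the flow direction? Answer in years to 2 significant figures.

With h = a·x + b·y + c and OW-A as origin, the differences give:
  110·a + (-45)·b = -1.5
  5·a + 40·b = +0.3
Eliminate b (×40 and ×(-45), subtract): 4625·a = -46.50 → a = ∂h/∂x = -0.01005
Back-substitute: b = ∂h/∂y = +0.008757.
|∇h| = √(-0.01005² + 0.008757²) = 0.01333
Seepage velocity v = K·i/n = 0.39 × 0.01333 / 0.4 = 0.013 ft/day.
t = 250 / 0.013 = 1.923e+04 days = 52.6 years.

53 years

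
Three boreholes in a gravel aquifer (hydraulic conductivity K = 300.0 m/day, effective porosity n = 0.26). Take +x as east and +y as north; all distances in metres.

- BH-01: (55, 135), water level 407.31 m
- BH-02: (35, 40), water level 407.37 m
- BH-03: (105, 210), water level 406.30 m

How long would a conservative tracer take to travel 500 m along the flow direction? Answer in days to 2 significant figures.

15 days

Taking BH-01 as reference: BH-02−BH-01 = (-20, -95, +0.06); BH-03−BH-01 = (50, 75, -1.01).
Solve a·Δx + b·Δy = Δh: det = (-20)·75 − 50·(-95) = 3250.
∂h/∂x = [(+0.06)·75 − (-1.01)·(-95)] / 3250 = -0.02814
∂h/∂y = [(-20)·(-1.01) − 50·(+0.06)] / 3250 = +0.005292
|∇h| = √(-0.02814² + 0.005292²) = 0.02863
Seepage velocity v = K·i/n = 300.0 × 0.02863 / 0.26 = 33.03 m/day.
t = 500 / 33.03 = 15.14 days.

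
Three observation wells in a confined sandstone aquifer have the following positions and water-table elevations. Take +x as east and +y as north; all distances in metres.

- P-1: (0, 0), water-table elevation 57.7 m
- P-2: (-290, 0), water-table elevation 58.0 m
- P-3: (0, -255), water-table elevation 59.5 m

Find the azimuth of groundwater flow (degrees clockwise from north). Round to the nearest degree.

008°

∂h/∂x = (58.0 − 57.7) / (-290 − 0) = -0.001034
∂h/∂y = (59.5 − 57.7) / (-255 − 0) = -0.007059
Flow direction (−∇h) has components (+0.001034 E, +0.007059 N).
Azimuth = atan2(E, N) = atan2(+0.001034, +0.007059) = 8.3° ≈ 008°.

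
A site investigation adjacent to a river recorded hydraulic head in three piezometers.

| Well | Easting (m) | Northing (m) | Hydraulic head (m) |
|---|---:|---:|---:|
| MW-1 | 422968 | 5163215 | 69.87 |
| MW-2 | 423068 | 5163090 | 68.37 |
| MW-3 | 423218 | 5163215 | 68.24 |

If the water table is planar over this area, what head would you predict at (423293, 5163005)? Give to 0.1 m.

Taking MW-1 as reference: MW-2−MW-1 = (100, -125, -1.50); MW-3−MW-1 = (250, 0, -1.63).
Determinant of the coordinate differences = 100·0 − 250·(-125) = 31250.
∂h/∂x = [(-1.50)·0 − (-1.63)·(-125)] / 31250 = -0.006520
∂h/∂y = [100·(-1.63) − 250·(-1.50)] / 31250 = +0.006784
h(423293, 5163005) = 69.87 + (-0.006520)·(325) + (+0.006784)·(-210) = 69.87 -2.119 -1.425 = 66.326 m.

66.3 m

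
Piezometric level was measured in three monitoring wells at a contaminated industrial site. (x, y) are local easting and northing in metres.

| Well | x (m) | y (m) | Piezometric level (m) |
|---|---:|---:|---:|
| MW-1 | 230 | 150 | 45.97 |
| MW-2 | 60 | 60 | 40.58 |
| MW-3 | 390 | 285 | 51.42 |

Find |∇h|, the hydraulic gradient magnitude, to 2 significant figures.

0.029

Taking MW-1 as reference: MW-2−MW-1 = (-170, -90, -5.39); MW-3−MW-1 = (160, 135, +5.45).
Determinant of the coordinate differences = (-170)·135 − 160·(-90) = -8550.
∂h/∂x = [(-5.39)·135 − (+5.45)·(-90)] / -8550 = +0.02774
∂h/∂y = [(-170)·(+5.45) − 160·(-5.39)] / -8550 = +0.007497
|∇h| = √(0.02774² + 0.007497²) = 0.02874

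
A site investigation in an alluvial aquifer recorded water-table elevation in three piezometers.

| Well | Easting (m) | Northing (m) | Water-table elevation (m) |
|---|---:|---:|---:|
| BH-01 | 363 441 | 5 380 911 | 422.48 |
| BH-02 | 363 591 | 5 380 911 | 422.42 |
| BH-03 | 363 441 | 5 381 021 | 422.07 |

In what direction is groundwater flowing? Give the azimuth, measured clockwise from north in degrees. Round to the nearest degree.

006°

∂h/∂x = (422.42 − 422.48) / (363591 − 363441) = -0.0004000
∂h/∂y = (422.07 − 422.48) / (5381021 − 5380911) = -0.003727
Flow direction (−∇h) has components (+0.0004000 E, +0.003727 N).
Azimuth = atan2(E, N) = atan2(+0.0004000, +0.003727) = 6.1° ≈ 006°.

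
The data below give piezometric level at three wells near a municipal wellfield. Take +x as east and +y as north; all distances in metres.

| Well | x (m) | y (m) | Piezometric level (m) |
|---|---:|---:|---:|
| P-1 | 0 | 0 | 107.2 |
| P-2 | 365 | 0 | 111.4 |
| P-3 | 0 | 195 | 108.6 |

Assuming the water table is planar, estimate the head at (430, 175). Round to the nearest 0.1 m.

113.4 m

∂h/∂x = (111.4 − 107.2) / (365 − 0) = +0.01151
∂h/∂y = (108.6 − 107.2) / (195 − 0) = +0.007179
h(430, 175) = 107.2 + (+0.01151)·(430) + (+0.007179)·(175) = 107.2 +4.948 +1.256 = 113.404 m.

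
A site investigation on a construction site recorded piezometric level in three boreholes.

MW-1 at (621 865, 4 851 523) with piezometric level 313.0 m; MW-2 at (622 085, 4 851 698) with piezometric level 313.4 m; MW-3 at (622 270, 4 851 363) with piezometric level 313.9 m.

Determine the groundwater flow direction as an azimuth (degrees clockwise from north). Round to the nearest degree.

279°

With h = a·x + b·y + c and MW-1 as origin, the differences give:
  220·a + 175·b = +0.4
  405·a + (-160)·b = +0.9
Eliminate b (×(-160) and ×175, subtract): -106075·a = -221.50 → a = ∂h/∂x = +0.002088
Back-substitute: b = ∂h/∂y = -0.0003394.
Flow direction (−∇h) has components (-0.002088 E, +0.0003394 N).
Azimuth = atan2(E, N) = atan2(-0.002088, +0.0003394) = 279.2° ≈ 279°.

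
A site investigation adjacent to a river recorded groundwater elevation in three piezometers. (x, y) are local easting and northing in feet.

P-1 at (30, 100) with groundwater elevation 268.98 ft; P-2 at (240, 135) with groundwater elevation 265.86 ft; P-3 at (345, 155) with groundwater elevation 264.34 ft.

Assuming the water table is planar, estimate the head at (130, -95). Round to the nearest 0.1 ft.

Taking P-1 as reference: P-2−P-1 = (210, 35, -3.12); P-3−P-1 = (315, 55, -4.64).
Determinant of the coordinate differences = 210·55 − 315·35 = 525.
∂h/∂x = [(-3.12)·55 − (-4.64)·35] / 525 = -0.01752
∂h/∂y = [210·(-4.64) − 315·(-3.12)] / 525 = +0.01600
h(130, -95) = 268.98 + (-0.01752)·(100) + (+0.01600)·(-195) = 268.98 -1.752 -3.120 = 264.108 ft.

264.1 ft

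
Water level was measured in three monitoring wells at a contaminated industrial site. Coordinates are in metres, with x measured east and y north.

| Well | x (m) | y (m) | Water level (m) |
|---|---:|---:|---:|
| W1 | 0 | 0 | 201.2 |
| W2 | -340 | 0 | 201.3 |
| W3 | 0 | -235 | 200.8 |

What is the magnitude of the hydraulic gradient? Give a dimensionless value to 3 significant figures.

0.00173

∂h/∂x = (201.3 − 201.2) / (-340 − 0) = -0.0002941
∂h/∂y = (200.8 − 201.2) / (-235 − 0) = +0.001702
|∇h| = √(-0.0002941² + 0.001702²) = 0.001727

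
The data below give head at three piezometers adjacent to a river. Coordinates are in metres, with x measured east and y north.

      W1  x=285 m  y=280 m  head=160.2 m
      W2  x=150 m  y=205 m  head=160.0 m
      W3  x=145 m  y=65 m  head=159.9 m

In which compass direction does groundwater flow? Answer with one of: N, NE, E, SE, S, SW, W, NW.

SW

With h = a·x + b·y + c and W1 as origin, the differences give:
  (-135)·a + (-75)·b = -0.2
  (-140)·a + (-215)·b = -0.3
Eliminate b (×(-215) and ×(-75), subtract): 18525·a = 20.50 → a = ∂h/∂x = +0.001107
Back-substitute: b = ∂h/∂y = +0.0006748.
Flow = −∇h = (-0.001107 east, -0.0006748 north), which points southwest.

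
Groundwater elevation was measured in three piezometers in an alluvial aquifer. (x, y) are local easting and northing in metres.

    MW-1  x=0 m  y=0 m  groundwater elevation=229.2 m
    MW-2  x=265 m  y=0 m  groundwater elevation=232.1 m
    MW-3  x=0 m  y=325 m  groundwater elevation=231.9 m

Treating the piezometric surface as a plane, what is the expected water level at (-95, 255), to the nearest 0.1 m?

∂h/∂x = (232.1 − 229.2) / (265 − 0) = +0.01094
∂h/∂y = (231.9 − 229.2) / (325 − 0) = +0.008308
h(-95, 255) = 229.2 + (+0.01094)·(-95) + (+0.008308)·(255) = 229.2 -1.040 +2.118 = 230.279 m.

230.3 m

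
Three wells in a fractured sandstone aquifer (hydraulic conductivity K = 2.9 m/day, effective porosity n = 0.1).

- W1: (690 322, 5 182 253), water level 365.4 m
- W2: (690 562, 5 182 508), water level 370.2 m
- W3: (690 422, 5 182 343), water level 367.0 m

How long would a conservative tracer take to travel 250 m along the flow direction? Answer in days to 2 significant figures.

Taking W1 as reference: W2−W1 = (240, 255, +4.8); W3−W1 = (100, 90, +1.6).
Determinant of the coordinate differences = 240·90 − 100·255 = -3900.
∂h/∂x = [(+4.8)·90 − (+1.6)·255] / -3900 = -0.006154
∂h/∂y = [240·(+1.6) − 100·(+4.8)] / -3900 = +0.02462
|∇h| = √(-0.006154² + 0.02462²) = 0.02538
Seepage velocity v = K·i/n = 2.9 × 0.02538 / 0.1 = 0.736 m/day.
t = 250 / 0.736 = 339.7 days.

340 days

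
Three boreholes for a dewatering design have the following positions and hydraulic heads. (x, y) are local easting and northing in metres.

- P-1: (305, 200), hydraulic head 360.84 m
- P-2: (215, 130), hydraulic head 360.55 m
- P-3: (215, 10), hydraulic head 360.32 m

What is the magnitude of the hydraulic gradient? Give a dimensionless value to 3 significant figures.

Three-point gradient (reference P-1): Δ to P-2 = (-90, -70, -0.29), Δ to P-3 = (-90, -190, -0.52).
∂h/∂x = +0.001731, ∂h/∂y = +0.001917 (det = 10800).
|∇h| = √(0.001731² + 0.001917²) = 0.002583

0.00258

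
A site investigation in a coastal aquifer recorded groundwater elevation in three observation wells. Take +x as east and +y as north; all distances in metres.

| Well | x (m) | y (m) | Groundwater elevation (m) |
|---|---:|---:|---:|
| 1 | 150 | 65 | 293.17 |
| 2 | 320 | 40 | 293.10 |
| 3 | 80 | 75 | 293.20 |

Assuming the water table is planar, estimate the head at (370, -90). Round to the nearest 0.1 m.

293.6 m

Three-point gradient (reference 1): Δ to 2 = (170, -25, -0.07), Δ to 3 = (-70, 10, +0.03).
∂h/∂x = -0.0010000, ∂h/∂y = -0.004000 (det = -50).
h(370, -90) = 293.17 + (-0.0010000)·(220) + (-0.004000)·(-155) = 293.17 -0.220 +0.620 = 293.570 m.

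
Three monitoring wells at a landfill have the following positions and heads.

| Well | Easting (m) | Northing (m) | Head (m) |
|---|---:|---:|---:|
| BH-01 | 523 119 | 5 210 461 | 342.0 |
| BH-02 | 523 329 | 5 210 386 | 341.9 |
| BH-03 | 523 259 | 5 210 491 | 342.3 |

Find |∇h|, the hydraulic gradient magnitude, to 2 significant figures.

With h = a·x + b·y + c and BH-01 as origin, the differences give:
  210·a + (-75)·b = -0.1
  140·a + 30·b = +0.3
Eliminate b (×30 and ×(-75), subtract): 16800·a = 19.50 → a = ∂h/∂x = +0.001161
Back-substitute: b = ∂h/∂y = +0.004583.
|∇h| = √(0.001161² + 0.004583²) = 0.004728

0.0047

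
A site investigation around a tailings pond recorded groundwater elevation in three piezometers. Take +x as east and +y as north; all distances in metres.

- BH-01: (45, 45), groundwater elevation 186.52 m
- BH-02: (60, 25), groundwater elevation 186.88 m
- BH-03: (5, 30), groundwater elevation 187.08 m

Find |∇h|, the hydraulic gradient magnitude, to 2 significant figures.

Taking BH-01 as reference: BH-02−BH-01 = (15, -20, +0.36); BH-03−BH-01 = (-40, -15, +0.56).
Determinant of the coordinate differences = 15·(-15) − (-40)·(-20) = -1025.
∂h/∂x = [(+0.36)·(-15) − (+0.56)·(-20)] / -1025 = -0.005659
∂h/∂y = [15·(+0.56) − (-40)·(+0.36)] / -1025 = -0.02224
|∇h| = √(-0.005659² + -0.02224²) = 0.02295

0.023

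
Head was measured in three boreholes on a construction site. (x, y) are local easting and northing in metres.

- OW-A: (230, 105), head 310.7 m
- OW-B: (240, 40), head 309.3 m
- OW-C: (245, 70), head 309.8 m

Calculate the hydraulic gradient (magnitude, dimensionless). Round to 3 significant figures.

0.0245

Differences from OW-A: to OW-B (Δx, Δy, Δh) = (10, -65, -1.4); to OW-C = (15, -35, -0.9).
Solve a·Δx + b·Δy = Δh: det = 10·(-35) − 15·(-65) = 625.
∂h/∂x = [(-1.4)·(-35) − (-0.9)·(-65)] / 625 = -0.01520
∂h/∂y = [10·(-0.9) − 15·(-1.4)] / 625 = +0.01920
|∇h| = √(-0.01520² + 0.01920²) = 0.02449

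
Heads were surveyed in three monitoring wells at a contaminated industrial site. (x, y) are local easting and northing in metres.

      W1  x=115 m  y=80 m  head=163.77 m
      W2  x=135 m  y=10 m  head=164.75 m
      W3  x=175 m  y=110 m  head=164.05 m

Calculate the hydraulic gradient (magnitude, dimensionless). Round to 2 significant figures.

0.015

Taking W1 as reference: W2−W1 = (20, -70, +0.98); W3−W1 = (60, 30, +0.28).
Solve a·Δx + b·Δy = Δh: det = 20·30 − 60·(-70) = 4800.
∂h/∂x = [(+0.98)·30 − (+0.28)·(-70)] / 4800 = +0.01021
∂h/∂y = [20·(+0.28) − 60·(+0.98)] / 4800 = -0.01108
|∇h| = √(0.01021² + -0.01108²) = 0.01507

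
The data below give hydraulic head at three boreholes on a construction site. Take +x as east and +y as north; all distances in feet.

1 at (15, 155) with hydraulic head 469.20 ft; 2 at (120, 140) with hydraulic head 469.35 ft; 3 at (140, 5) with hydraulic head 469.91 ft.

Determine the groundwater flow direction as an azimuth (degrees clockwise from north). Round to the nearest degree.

Taking 1 as reference: 2−1 = (105, -15, +0.15); 3−1 = (125, -150, +0.71).
Determinant of the coordinate differences = 105·(-150) − 125·(-15) = -13875.
∂h/∂x = [(+0.15)·(-150) − (+0.71)·(-15)] / -13875 = +0.0008541
∂h/∂y = [105·(+0.71) − 125·(+0.15)] / -13875 = -0.004022
Flow direction (−∇h) has components (-0.0008541 E, +0.004022 N).
Azimuth = atan2(E, N) = atan2(-0.0008541, +0.004022) = 348.0° ≈ 348°.

348°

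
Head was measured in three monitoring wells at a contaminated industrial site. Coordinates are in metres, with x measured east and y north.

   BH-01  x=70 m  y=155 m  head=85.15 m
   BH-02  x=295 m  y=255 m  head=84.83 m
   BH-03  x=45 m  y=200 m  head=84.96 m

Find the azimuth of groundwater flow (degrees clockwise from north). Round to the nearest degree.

355°

Differences from BH-01: to BH-02 (Δx, Δy, Δh) = (225, 100, -0.32); to BH-03 = (-25, 45, -0.19).
Determinant of the coordinate differences = 225·45 − (-25)·100 = 12625.
∂h/∂x = [(-0.32)·45 − (-0.19)·100] / 12625 = +0.0003644
∂h/∂y = [225·(-0.19) − (-25)·(-0.32)] / 12625 = -0.004020
Flow direction (−∇h) has components (-0.0003644 E, +0.004020 N).
Azimuth = atan2(E, N) = atan2(-0.0003644, +0.004020) = 354.8° ≈ 355°.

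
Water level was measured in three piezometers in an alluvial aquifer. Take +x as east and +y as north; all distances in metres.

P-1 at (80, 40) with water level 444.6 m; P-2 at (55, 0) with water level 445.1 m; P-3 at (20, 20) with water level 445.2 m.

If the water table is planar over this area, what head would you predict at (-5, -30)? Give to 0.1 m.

445.8 m

Taking P-1 as reference: P-2−P-1 = (-25, -40, +0.5); P-3−P-1 = (-60, -20, +0.6).
Determinant of the coordinate differences = (-25)·(-20) − (-60)·(-40) = -1900.
∂h/∂x = [(+0.5)·(-20) − (+0.6)·(-40)] / -1900 = -0.007368
∂h/∂y = [(-25)·(+0.6) − (-60)·(+0.5)] / -1900 = -0.007895
h(-5, -30) = 444.6 + (-0.007368)·(-85) + (-0.007895)·(-70) = 444.6 +0.626 +0.553 = 445.779 m.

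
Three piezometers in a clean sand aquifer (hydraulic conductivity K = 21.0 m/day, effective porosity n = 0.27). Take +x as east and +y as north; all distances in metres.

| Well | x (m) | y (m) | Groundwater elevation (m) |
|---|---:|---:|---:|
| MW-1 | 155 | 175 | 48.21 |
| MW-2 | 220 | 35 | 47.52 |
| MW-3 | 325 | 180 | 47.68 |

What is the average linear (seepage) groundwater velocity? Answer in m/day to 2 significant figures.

0.37 m/day

With h = a·x + b·y + c and MW-1 as origin, the differences give:
  65·a + (-140)·b = -0.69
  170·a + 5·b = -0.53
Eliminate b (×5 and ×(-140), subtract): 24125·a = -77.650 → a = ∂h/∂x = -0.003219
Back-substitute: b = ∂h/∂y = +0.003434.
|∇h| = √(-0.003219² + 0.003434²) = 0.004707
Seepage velocity v = K·i/n = 21.0 × 0.004707 / 0.27 = 0.3661 m/day.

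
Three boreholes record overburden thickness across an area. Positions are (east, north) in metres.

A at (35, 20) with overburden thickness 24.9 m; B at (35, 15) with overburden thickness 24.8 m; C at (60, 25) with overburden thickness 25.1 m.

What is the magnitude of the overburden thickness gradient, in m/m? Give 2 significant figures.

0.020 m/m

Differences from A: to B (Δx, Δy, Δh) = (0, -5, -0.1); to C = (25, 5, +0.2).
Solve a·Δx + b·Δy = Δd: det = 0·5 − 25·(-5) = 125.
∂d/∂x = [(-0.1)·5 − (+0.2)·(-5)] / 125 = +0.004000
∂d/∂y = [0·(+0.2) − 25·(-0.1)] / 125 = +0.02000
|∇f| = √(0.004000² + 0.02000²) = 0.0204 m/m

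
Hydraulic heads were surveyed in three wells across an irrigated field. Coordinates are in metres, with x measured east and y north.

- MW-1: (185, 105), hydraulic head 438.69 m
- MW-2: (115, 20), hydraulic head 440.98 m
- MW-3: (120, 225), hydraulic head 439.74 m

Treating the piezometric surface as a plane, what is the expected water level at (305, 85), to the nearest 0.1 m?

435.7 m

Taking MW-1 as reference: MW-2−MW-1 = (-70, -85, +2.29); MW-3−MW-1 = (-65, 120, +1.05).
Determinant of the coordinate differences = (-70)·120 − (-65)·(-85) = -13925.
∂h/∂x = [(+2.29)·120 − (+1.05)·(-85)] / -13925 = -0.02614
∂h/∂y = [(-70)·(+1.05) − (-65)·(+2.29)] / -13925 = -0.005411
h(305, 85) = 438.69 + (-0.02614)·(120) + (-0.005411)·(-20) = 438.69 -3.137 +0.108 = 435.661 m.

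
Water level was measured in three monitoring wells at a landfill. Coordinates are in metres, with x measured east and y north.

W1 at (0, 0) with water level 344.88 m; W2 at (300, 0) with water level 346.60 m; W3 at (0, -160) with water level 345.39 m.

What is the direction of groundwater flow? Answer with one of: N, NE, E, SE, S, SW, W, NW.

NW

∂h/∂x = (346.60 − 344.88) / (300 − 0) = +0.005733
∂h/∂y = (345.39 − 344.88) / (-160 − 0) = -0.003187
Flow = −∇h = (-0.005733 east, +0.003187 north), which points northwest.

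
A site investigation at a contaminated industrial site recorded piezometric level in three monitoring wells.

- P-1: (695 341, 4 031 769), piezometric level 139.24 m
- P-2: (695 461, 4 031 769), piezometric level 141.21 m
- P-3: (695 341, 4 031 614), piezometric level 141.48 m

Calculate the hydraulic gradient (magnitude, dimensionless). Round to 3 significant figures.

0.0219

∂h/∂x = (141.21 − 139.24) / (695461 − 695341) = +0.01642
∂h/∂y = (141.48 − 139.24) / (4031614 − 4031769) = -0.01445
|∇h| = √(0.01642² + -0.01445²) = 0.02187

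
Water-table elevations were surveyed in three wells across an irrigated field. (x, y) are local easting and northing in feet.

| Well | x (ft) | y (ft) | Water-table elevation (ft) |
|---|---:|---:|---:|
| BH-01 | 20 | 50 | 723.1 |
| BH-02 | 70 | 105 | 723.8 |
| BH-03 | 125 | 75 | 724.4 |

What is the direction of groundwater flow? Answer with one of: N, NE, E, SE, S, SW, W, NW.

W

With h = a·x + b·y + c and BH-01 as origin, the differences give:
  50·a + 55·b = +0.7
  105·a + 25·b = +1.3
Eliminate b (×25 and ×55, subtract): -4525·a = -54.00 → a = ∂h/∂x = +0.01193
Back-substitute: b = ∂h/∂y = +0.001878.
Flow = −∇h = (-0.01193 east, -0.001878 north), which points west.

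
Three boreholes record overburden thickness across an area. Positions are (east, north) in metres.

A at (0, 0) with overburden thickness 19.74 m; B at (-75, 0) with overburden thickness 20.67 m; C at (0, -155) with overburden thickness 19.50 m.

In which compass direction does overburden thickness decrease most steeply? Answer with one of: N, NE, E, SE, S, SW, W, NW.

E

∂d/∂x = (20.67 − 19.74) / (-75 − 0) = -0.01240
∂d/∂y = (19.50 − 19.74) / (-155 − 0) = +0.001548
Steepest decrease is along −∇f = (+0.01240 E, -0.001548 N) → east.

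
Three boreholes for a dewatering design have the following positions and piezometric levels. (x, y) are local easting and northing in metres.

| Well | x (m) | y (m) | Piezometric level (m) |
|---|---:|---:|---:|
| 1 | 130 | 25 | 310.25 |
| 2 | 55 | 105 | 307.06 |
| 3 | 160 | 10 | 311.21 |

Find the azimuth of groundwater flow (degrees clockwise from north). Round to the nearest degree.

309°

Three-point gradient (reference 1): Δ to 2 = (-75, 80, -3.19), Δ to 3 = (30, -15, +0.96).
∂h/∂x = +0.02271, ∂h/∂y = -0.01859 (det = -1275).
Flow direction (−∇h) has components (-0.02271 E, +0.01859 N).
Azimuth = atan2(E, N) = atan2(-0.02271, +0.01859) = 309.3° ≈ 309°.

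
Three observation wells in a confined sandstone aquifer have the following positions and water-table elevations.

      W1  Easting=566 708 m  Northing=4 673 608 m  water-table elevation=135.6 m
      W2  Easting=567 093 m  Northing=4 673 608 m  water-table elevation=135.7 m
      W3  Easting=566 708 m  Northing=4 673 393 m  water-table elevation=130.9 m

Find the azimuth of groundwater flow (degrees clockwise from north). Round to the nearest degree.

∂h/∂x = (135.7 − 135.6) / (567093 − 566708) = +0.0002597
∂h/∂y = (130.9 − 135.6) / (4673393 − 4673608) = +0.02186
Flow direction (−∇h) has components (-0.0002597 E, -0.02186 N).
Azimuth = atan2(E, N) = atan2(-0.0002597, -0.02186) = 180.7° ≈ 181°.

181°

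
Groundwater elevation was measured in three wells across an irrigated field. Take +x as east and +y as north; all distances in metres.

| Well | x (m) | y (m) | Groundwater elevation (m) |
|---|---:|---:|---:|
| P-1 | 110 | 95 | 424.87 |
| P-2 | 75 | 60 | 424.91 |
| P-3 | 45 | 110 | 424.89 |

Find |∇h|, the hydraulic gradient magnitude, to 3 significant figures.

0.000822

Taking P-1 as reference: P-2−P-1 = (-35, -35, +0.04); P-3−P-1 = (-65, 15, +0.02).
Solve a·Δx + b·Δy = Δh: det = (-35)·15 − (-65)·(-35) = -2800.
∂h/∂x = [(+0.04)·15 − (+0.02)·(-35)] / -2800 = -0.0004643
∂h/∂y = [(-35)·(+0.02) − (-65)·(+0.04)] / -2800 = -0.0006786
|∇h| = √(-0.0004643² + -0.0006786²) = 0.0008222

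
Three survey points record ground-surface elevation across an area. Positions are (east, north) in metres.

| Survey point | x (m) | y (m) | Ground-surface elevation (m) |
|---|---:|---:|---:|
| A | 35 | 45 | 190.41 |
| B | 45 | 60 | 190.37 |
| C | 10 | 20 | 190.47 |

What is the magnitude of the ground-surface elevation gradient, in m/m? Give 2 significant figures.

Taking A as reference: B−A = (10, 15, -0.04); C−A = (-25, -25, +0.06).
Determinant of the coordinate differences = 10·(-25) − (-25)·15 = 125.
∂z/∂x = [(-0.04)·(-25) − (+0.06)·15] / 125 = +0.0008000
∂z/∂y = [10·(+0.06) − (-25)·(-0.04)] / 125 = -0.003200
|∇f| = √(0.0008000² + -0.003200²) = 0.003298 m/m

0.0033 m/m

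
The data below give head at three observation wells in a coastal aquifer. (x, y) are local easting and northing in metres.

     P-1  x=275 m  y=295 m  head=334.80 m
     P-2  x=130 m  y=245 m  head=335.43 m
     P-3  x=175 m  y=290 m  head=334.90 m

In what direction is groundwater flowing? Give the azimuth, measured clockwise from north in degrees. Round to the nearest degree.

Taking P-1 as reference: P-2−P-1 = (-145, -50, +0.63); P-3−P-1 = (-100, -5, +0.10).
Determinant of the coordinate differences = (-145)·(-5) − (-100)·(-50) = -4275.
∂h/∂x = [(+0.63)·(-5) − (+0.10)·(-50)] / -4275 = -0.0004327
∂h/∂y = [(-145)·(+0.10) − (-100)·(+0.63)] / -4275 = -0.01135
Flow direction (−∇h) has components (+0.0004327 E, +0.01135 N).
Azimuth = atan2(E, N) = atan2(+0.0004327, +0.01135) = 2.2° ≈ 002°.

002°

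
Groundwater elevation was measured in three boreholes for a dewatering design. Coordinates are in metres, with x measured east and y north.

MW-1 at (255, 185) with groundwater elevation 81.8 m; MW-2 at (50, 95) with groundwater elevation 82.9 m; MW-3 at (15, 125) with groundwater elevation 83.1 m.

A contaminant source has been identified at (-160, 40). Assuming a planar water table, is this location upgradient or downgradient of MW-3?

upgradient

With h = a·x + b·y + c and MW-1 as origin, the differences give:
  (-205)·a + (-90)·b = +1.1
  (-240)·a + (-60)·b = +1.3
Eliminate b (×(-60) and ×(-90), subtract): -9300·a = 51.00 → a = ∂h/∂x = -0.005484
Back-substitute: b = ∂h/∂y = +0.0002688.
Head at (-160, 40) = 81.8 + (-0.005484)·(-415) + (+0.0002688)·(-145) = 84.04 m.
That is higher than the 83.1 m at MW-3, so the point is upgradient.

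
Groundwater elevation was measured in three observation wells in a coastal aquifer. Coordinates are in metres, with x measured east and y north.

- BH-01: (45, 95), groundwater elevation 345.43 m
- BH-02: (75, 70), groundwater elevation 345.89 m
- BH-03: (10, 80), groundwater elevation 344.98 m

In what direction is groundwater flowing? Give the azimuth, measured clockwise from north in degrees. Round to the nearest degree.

Taking BH-01 as reference: BH-02−BH-01 = (30, -25, +0.46); BH-03−BH-01 = (-35, -15, -0.45).
Solve a·Δx + b·Δy = Δh: det = 30·(-15) − (-35)·(-25) = -1325.
∂h/∂x = [(+0.46)·(-15) − (-0.45)·(-25)] / -1325 = +0.01370
∂h/∂y = [30·(-0.45) − (-35)·(+0.46)] / -1325 = -0.001962
Flow direction (−∇h) has components (-0.01370 E, +0.001962 N).
Azimuth = atan2(E, N) = atan2(-0.01370, +0.001962) = 278.2° ≈ 278°.

278°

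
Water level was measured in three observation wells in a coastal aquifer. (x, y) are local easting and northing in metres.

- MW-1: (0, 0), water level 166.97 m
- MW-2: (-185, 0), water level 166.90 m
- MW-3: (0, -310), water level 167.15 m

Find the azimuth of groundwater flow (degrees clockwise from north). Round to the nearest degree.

327°

∂h/∂x = (166.90 − 166.97) / (-185 − 0) = +0.0003784
∂h/∂y = (167.15 − 166.97) / (-310 − 0) = -0.0005806
Flow direction (−∇h) has components (-0.0003784 E, +0.0005806 N).
Azimuth = atan2(E, N) = atan2(-0.0003784, +0.0005806) = 326.9° ≈ 327°.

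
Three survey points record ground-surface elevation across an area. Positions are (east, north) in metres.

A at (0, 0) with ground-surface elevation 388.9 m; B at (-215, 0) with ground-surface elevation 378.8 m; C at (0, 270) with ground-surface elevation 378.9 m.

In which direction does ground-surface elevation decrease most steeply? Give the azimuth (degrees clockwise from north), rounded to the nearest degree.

∂z/∂x = (378.8 − 388.9) / (-215 − 0) = +0.04698
∂z/∂y = (378.9 − 388.9) / (270 − 0) = -0.03704
Steepest decrease is along −∇f: components (-0.04698 E, +0.03704 N).
Azimuth = atan2(-0.04698, +0.03704) = 308.3° ≈ 308°.

308°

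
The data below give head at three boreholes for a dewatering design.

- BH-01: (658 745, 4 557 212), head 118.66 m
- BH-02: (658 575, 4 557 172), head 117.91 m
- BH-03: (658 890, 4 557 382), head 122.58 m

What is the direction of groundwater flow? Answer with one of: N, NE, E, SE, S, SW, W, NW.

Differences from BH-01: to BH-02 (Δx, Δy, Δh) = (-170, -40, -0.75); to BH-03 = (145, 170, +3.92).
Determinant of the coordinate differences = (-170)·170 − 145·(-40) = -23100.
∂h/∂x = [(-0.75)·170 − (+3.92)·(-40)] / -23100 = -0.001268
∂h/∂y = [(-170)·(+3.92) − 145·(-0.75)] / -23100 = +0.02414
Flow = −∇h = (+0.001268 east, -0.02414 north), which points south.

S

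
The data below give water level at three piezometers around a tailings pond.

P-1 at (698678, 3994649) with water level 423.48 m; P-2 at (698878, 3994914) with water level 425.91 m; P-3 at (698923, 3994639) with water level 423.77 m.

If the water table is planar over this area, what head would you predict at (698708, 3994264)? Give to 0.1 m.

420.4 m

Differences from P-1: to P-2 (Δx, Δy, Δh) = (200, 265, +2.43); to P-3 = (245, -10, +0.29).
Solve a·Δx + b·Δy = Δh: det = 200·(-10) − 245·265 = -66925.
∂h/∂x = [(+2.43)·(-10) − (+0.29)·265] / -66925 = +0.001511
∂h/∂y = [200·(+0.29) − 245·(+2.43)] / -66925 = +0.008029
h(698708, 3994264) = 423.48 + (+0.001511)·(30) + (+0.008029)·(-385) = 423.48 +0.045 -3.091 = 420.434 m.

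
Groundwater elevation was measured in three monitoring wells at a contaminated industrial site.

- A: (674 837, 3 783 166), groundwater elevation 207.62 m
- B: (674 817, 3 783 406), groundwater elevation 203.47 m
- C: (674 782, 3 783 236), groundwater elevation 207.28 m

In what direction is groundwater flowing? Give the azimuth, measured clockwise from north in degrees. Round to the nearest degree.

With h = a·x + b·y + c and A as origin, the differences give:
  (-20)·a + 240·b = -4.15
  (-55)·a + 70·b = -0.34
Eliminate b (×70 and ×240, subtract): 11800·a = -208.900 → a = ∂h/∂x = -0.01770
Back-substitute: b = ∂h/∂y = -0.01877.
Flow direction (−∇h) has components (+0.01770 E, +0.01877 N).
Azimuth = atan2(E, N) = atan2(+0.01770, +0.01877) = 43.3° ≈ 043°.

043°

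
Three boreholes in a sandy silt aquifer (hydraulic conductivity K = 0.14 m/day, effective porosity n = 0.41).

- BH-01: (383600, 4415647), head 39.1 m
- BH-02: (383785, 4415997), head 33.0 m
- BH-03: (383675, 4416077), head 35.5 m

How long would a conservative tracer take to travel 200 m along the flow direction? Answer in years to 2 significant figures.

62 years

Taking BH-01 as reference: BH-02−BH-01 = (185, 350, -6.1); BH-03−BH-01 = (75, 430, -3.6).
Solve a·Δx + b·Δy = Δh: det = 185·430 − 75·350 = 53300.
∂h/∂x = [(-6.1)·430 − (-3.6)·350] / 53300 = -0.02557
∂h/∂y = [185·(-3.6) − 75·(-6.1)] / 53300 = -0.003912
|∇h| = √(-0.02557² + -0.003912²) = 0.02587
Seepage velocity v = K·i/n = 0.14 × 0.02587 / 0.41 = 0.008834 m/day.
t = 200 / 0.008834 = 2.264e+04 days = 62 years.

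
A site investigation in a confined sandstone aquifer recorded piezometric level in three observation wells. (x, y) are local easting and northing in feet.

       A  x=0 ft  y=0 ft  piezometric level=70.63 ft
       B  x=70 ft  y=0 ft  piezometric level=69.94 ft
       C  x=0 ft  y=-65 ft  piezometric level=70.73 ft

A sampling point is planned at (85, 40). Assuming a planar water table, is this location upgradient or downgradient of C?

downgradient

∂h/∂x = (69.94 − 70.63) / (70 − 0) = -0.009857
∂h/∂y = (70.73 − 70.63) / (-65 − 0) = -0.001538
Head at (85, 40) = 70.63 + (-0.009857)·(85) + (-0.001538)·(40) = 69.73 ft.
That is lower than the 70.73 ft at C, so the point is downgradient.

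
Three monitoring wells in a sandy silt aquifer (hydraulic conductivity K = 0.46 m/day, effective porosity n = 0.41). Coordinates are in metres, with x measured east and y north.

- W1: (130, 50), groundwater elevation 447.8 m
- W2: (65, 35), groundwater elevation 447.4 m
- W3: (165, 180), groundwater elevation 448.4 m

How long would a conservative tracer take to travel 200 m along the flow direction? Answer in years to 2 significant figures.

78 years

With h = a·x + b·y + c and W1 as origin, the differences give:
  (-65)·a + (-15)·b = -0.4
  35·a + 130·b = +0.6
Eliminate b (×130 and ×(-15), subtract): -7925·a = -43.00 → a = ∂h/∂x = +0.005426
Back-substitute: b = ∂h/∂y = +0.003155.
|∇h| = √(0.005426² + 0.003155²) = 0.006277
Seepage velocity v = K·i/n = 0.46 × 0.006277 / 0.41 = 0.007042 m/day.
t = 200 / 0.007042 = 2.84e+04 days = 77.8 years.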